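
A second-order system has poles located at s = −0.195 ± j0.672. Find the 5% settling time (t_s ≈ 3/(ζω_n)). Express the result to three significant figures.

For poles at −σ ± jω_d, ζω_n = σ = 0.195, so t_s ≈ 3/σ = 15.4 s.

t_s ≈ 15.4 s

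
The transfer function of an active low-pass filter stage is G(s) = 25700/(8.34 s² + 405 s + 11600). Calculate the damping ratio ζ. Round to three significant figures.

ζ ≈ 0.651

Dividing through by 8.34: denominator becomes s² + 48.56 s + 1391.
So ω_n = √1391 = 37.3 rad/s and ζ = 48.56/(2·37.3) = 0.651.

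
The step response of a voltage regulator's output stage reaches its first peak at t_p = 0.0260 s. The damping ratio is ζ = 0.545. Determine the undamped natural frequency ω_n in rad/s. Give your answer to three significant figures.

Peak time t_p = π/ω_d, so ω_d = π/t_p = π/0.0260 = 121 rad/s.
ω_n = ω_d/√(1−ζ²) = 121/√0.703 = 144 rad/s.

ω_n ≈ 144 rad/s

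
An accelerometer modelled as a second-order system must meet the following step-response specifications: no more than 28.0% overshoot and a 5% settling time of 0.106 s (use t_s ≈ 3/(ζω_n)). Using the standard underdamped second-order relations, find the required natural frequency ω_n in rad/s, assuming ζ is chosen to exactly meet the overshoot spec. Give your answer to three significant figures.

ω_n ≈ 75.4 rad/s

Inverting the overshoot relation: ζ = |ln 0.280|/√(π² + ln²0.280) = 0.376.
From t_s ≈ 3/(ζω_n): ω_n = 3/(ζ·t_s) = 3/(0.376·0.106) = 75.4 rad/s.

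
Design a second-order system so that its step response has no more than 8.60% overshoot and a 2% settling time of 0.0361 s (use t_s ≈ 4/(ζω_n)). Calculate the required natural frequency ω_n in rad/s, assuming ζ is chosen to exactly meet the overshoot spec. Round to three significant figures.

ω_n ≈ 180 rad/s

From %OS = 100·exp(−πζ/√(1−ζ²)), invert to get ζ = −ln(OS)/√(π² + ln²(OS)) with OS = 0.0860.
−ln 0.0860 = 2.453, so ζ = 2.453/√(π² + 6.019) = 0.615.
From t_s ≈ 4/(ζω_n): ω_n = 4/(ζ·t_s) = 4/(0.615·0.0361) = 180 rad/s.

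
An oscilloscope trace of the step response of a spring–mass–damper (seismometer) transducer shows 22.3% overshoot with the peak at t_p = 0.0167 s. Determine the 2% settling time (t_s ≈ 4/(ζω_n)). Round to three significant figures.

ζ from %OS: ζ = |ln 0.223|/√(π²+ln²0.223) = 0.431.
From t_p = π/ω_d, ω_d = π/0.0167 = 188 rad/s, so ω_n = ω_d/√(1−ζ²) = 208 rad/s.
t_s ≈ 4/(ζω_n) = 4/(0.431·208) = 0.0445 s.

t_s ≈ 0.0445 s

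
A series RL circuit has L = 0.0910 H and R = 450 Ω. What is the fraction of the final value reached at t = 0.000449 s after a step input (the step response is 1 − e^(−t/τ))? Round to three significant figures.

y/y_∞ ≈ 0.891

τ = L/R = 0.0910/450 = 0.000202 s.
y(t)/y_∞ = 1 − e^(−t/τ) = 1 − e^(−0.000449/0.000202) = 1 − e^(−2.22) = 0.891.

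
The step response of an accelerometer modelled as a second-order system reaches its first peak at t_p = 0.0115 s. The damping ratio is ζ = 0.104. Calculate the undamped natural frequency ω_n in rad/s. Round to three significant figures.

Peak time t_p = π/ω_d, so ω_d = π/t_p = π/0.0115 = 273 rad/s.
ω_n = ω_d/√(1−ζ²) = 273/√0.989 = 275 rad/s.

ω_n ≈ 275 rad/s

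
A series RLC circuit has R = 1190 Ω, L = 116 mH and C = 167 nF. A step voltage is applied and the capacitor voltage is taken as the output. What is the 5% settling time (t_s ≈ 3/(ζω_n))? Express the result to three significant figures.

For a series RLC circuit (capacitor voltage as output), ω_n = 1/√(LC) = 1/√(116 mH · 167 nF) = 7180 rad/s.
ζ = (R/2)·√(C/L) = (1190/2)·√(167 nF/116 mH) = 0.714.
t_s ≈ 3/(ζω_n) = 0.000585 s.

t_s ≈ 0.000585 s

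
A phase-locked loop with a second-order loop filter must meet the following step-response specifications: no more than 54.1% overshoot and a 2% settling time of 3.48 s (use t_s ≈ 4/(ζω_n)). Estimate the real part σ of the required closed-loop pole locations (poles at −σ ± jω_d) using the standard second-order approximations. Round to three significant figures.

The settling-time spec alone fixes σ = ζω_n = 4/t_s = 4/3.48 = 1.15.
(Overshoot then fixes ζ = 0.192 and hence ω_d = σ·√(1−ζ²)/ζ = 5.88 rad/s.)

σ ≈ 1.15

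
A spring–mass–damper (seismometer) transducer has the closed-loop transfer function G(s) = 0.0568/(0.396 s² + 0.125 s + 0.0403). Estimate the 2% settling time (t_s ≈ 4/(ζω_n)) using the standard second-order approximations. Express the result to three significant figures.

t_s ≈ 25.3 s

Dividing through by 0.396: denominator becomes s² + 0.3157 s + 0.1018.
So ω_n = √0.1018 = 0.319 rad/s and ζ = 0.3157/(2·0.319) = 0.495.
t_s ≈ 4/(ζω_n) = 25.3 s.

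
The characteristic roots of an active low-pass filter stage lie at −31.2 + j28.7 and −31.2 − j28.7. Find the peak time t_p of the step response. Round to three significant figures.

t_p = π/ω_d with ω_d = 28.7 (the imaginary part), so t_p = 0.109 s.

t_p ≈ 0.109 s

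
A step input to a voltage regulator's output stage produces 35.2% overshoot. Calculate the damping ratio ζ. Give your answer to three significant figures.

ζ ≈ 0.315

Inverting the overshoot relation: ζ = |ln 0.352|/√(π² + ln²0.352) = 0.315.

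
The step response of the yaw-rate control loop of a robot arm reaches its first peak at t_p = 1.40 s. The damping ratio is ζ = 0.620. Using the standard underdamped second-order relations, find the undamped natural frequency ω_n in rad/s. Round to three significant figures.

Peak time t_p = π/ω_d, so ω_d = π/t_p = π/1.40 = 2.24 rad/s.
ω_n = ω_d/√(1−ζ²) = 2.24/√0.616 = 2.86 rad/s.

ω_n ≈ 2.86 rad/s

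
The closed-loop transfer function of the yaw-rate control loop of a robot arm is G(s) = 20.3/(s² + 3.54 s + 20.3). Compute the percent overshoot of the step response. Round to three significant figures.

%OS ≈ 26.1%

Comparing the denominator to s² + 2ζω_n s + ω_n²: ω_n = √20.3 = 4.51 rad/s, and 2ζω_n = 3.54 so ζ = 3.54/(2·4.51) = 0.393.
%OS = 100·exp(−πζ/√(1−ζ²)) = 26.1%.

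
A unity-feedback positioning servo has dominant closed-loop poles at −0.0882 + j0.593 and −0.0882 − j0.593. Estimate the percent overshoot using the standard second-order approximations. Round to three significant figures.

|pole| = ω_n = √(0.0882² + 0.593²) = 0.600 rad/s; ζ = cos θ = σ/ω_n = 0.147.
%OS = 100 e^{−πζ/√(1−ζ²)} with ζ = 0.147 gives 62.7%.

%OS ≈ 62.7%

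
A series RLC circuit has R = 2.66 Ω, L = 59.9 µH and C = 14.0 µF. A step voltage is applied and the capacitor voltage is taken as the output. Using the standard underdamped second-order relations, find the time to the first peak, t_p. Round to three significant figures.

For a series RLC circuit (capacitor voltage as output), ω_n = 1/√(LC) = 1/√(59.9 µH · 14.0 µF) = 34500 rad/s.
ζ = (R/2)·√(C/L) = (2.66/2)·√(14.0 µF/59.9 µH) = 0.643.
ω_d = ω_n√(1−ζ²) = 26400 rad/s. t_p = π/ω_d = 0.000119 s.

t_p ≈ 0.000119 s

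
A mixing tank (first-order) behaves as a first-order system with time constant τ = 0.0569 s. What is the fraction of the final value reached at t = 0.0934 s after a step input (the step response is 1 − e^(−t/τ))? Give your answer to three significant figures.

y/y_∞ ≈ 0.806

y(t)/y_∞ = 1 − e^(−t/τ) = 1 − e^(−0.0934/0.0569) = 1 − e^(−1.64) = 0.806.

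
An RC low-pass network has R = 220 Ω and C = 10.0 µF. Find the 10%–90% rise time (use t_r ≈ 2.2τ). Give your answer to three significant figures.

τ = RC = 220 × 10.0 µF = 0.00220 s.
t_r ≈ 2.2τ = 0.00484 s.

t_r ≈ 0.00484 s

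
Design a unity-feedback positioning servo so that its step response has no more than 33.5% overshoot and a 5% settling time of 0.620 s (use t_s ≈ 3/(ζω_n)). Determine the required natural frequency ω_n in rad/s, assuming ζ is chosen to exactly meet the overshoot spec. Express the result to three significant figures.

ω_n ≈ 14.7 rad/s

From %OS = 100·exp(−πζ/√(1−ζ²)), invert to get ζ = −ln(OS)/√(π² + ln²(OS)) with OS = 0.335.
−ln 0.335 = 1.094, so ζ = 1.094/√(π² + 1.196) = 0.329.
From t_s ≈ 3/(ζω_n): ω_n = 3/(ζ·t_s) = 3/(0.329·0.620) = 14.7 rad/s.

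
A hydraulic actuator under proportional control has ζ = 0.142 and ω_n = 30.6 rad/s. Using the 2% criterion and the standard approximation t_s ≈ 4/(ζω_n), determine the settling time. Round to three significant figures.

t_s ≈ 0.921 s

t_s ≈ 4/(ζω_n) = 4/(0.142 × 30.6) = 0.921 s.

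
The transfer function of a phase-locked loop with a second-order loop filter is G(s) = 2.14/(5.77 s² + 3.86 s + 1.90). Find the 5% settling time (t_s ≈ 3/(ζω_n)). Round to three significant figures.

t_s ≈ 8.97 s

Dividing through by 5.77: denominator becomes s² + 0.6690 s + 0.3293.
So ω_n = √0.3293 = 0.574 rad/s and ζ = 0.6690/(2·0.574) = 0.583.
t_s ≈ 3/(ζω_n) = 8.97 s.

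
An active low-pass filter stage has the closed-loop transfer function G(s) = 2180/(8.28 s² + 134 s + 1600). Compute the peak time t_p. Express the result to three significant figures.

Dividing through by 8.28: denominator becomes s² + 16.18 s + 193.2.
So ω_n = √193.2 = 13.9 rad/s and ζ = 16.18/(2·13.9) = 0.582.
ω_d = ω_n√(1−ζ²) = 11.3 rad/s. t_p = π/ω_d = 0.278 s.

t_p ≈ 0.278 s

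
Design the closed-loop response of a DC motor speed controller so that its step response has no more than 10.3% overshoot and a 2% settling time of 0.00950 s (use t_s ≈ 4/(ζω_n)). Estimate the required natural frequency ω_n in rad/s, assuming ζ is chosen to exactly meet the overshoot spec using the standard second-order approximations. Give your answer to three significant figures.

From %OS = 100·exp(−πζ/√(1−ζ²)), invert to get ζ = −ln(OS)/√(π² + ln²(OS)) with OS = 0.103.
−ln 0.103 = 2.273, so ζ = 2.273/√(π² + 5.167) = 0.586.
Then ω_n = 4/(ζ t_s) = 4/(0.586 × 0.00950) = 718 rad/s.

ω_n ≈ 718 rad/s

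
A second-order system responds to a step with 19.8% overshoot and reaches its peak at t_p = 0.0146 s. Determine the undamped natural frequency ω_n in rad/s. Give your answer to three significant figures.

ζ from %OS: ζ = |ln 0.198|/√(π²+ln²0.198) = 0.458.
From t_p = π/ω_d, ω_d = π/0.0146 = 215 rad/s, so ω_n = ω_d/√(1−ζ²) = 242 rad/s.

ω_n ≈ 242 rad/s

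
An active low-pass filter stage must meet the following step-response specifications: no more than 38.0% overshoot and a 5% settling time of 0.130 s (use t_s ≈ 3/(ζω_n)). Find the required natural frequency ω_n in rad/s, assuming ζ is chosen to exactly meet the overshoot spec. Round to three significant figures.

ζ = −ln(OS)/√(π² + (ln OS)²). With OS = 0.380, ln OS = −0.9676 and ζ = 0.9676/3.287 = 0.294.
Then ω_n = 3/(ζ t_s) = 3/(0.294 × 0.130) = 78.4 rad/s.

ω_n ≈ 78.4 rad/s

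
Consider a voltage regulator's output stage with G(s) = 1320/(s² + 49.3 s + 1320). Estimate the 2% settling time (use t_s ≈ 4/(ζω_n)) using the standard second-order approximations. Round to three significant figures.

Comparing the denominator to s² + 2ζω_n s + ω_n²: ω_n = √1320 = 36.3 rad/s, and 2ζω_n = 49.3 so ζ = 49.3/(2·36.3) = 0.678.
t_s ≈ 4/(ζω_n) = 4/(0.678·36.3) = 0.162 s.

t_s ≈ 0.162 s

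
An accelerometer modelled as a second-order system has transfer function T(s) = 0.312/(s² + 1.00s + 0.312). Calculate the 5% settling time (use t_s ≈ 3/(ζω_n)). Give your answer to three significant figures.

t_s ≈ 6.00 s

Comparing the denominator to s² + 2ζω_n s + ω_n²: ω_n = √0.312 = 0.559 rad/s, and 2ζω_n = 1.00 so ζ = 1.00/(2·0.559) = 0.895.
t_s ≈ 3/(ζω_n) = 3/(0.895·0.559) = 6.00 s.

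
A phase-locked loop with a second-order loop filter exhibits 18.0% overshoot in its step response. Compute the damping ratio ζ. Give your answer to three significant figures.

ζ ≈ 0.479

Inverting the overshoot relation: ζ = |ln 0.180|/√(π² + ln²0.180) = 0.479.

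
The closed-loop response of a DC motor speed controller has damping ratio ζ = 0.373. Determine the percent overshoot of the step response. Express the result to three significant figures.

For an underdamped second-order system, %OS = 100·exp(−πζ/√(1−ζ²)).
πζ/√(1−ζ²) = π·0.373/√(1−0.139) = 1.263, so %OS = 100·e^(−1.263) = 28.3%.

%OS ≈ 28.3%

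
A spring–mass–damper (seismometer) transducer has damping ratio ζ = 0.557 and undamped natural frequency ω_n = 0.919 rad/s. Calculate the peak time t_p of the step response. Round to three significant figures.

t_p ≈ 4.12 s

The damped frequency is ω_d = ω_n√(1−ζ²) = 0.919·√(1−0.310) = 0.763 rad/s.
Peak time t_p = π/ω_d = π/0.763 = 4.12 s.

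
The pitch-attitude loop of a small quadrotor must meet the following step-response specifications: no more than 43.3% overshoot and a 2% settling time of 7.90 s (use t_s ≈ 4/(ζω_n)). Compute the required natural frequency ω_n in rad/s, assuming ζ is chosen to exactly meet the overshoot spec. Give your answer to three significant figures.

ω_n ≈ 1.97 rad/s

From %OS = 100·exp(−πζ/√(1−ζ²)), invert to get ζ = −ln(OS)/√(π² + ln²(OS)) with OS = 0.433.
−ln 0.433 = 0.8370, so ζ = 0.8370/√(π² + 0.7006) = 0.257.
From t_s ≈ 4/(ζω_n): ω_n = 4/(ζ·t_s) = 4/(0.257·7.90) = 1.97 rad/s.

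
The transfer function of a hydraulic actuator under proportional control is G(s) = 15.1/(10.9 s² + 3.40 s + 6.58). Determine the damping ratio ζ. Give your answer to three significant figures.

Dividing through by 10.9: denominator becomes s² + 0.3119 s + 0.6037.
So ω_n = √0.6037 = 0.777 rad/s and ζ = 0.3119/(2·0.777) = 0.201.

ζ ≈ 0.201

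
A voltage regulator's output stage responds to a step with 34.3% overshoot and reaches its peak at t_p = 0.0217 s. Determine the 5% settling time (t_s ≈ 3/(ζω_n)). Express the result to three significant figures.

t_s ≈ 0.0608 s

ζ from %OS: ζ = |ln 0.343|/√(π²+ln²0.343) = 0.322.
From t_p = π/ω_d, ω_d = π/0.0217 = 145 rad/s, so ω_n = ω_d/√(1−ζ²) = 153 rad/s.
t_s ≈ 3/(ζω_n) = 3/(0.322·153) = 0.0608 s.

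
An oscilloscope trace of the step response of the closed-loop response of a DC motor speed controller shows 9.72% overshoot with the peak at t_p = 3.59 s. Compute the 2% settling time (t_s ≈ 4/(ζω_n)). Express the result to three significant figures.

t_s ≈ 6.16 s

From the overshoot, ζ = −ln(OS)/√(π²+ln²(OS)) = 0.596.
t_p = π/ω_d ⇒ ω_d = 0.875 rad/s; then ω_n = ω_d/√(1−ζ²) = 1.09 rad/s.
t_s ≈ 4/(ζω_n) = 4/(0.596·1.09) = 6.16 s.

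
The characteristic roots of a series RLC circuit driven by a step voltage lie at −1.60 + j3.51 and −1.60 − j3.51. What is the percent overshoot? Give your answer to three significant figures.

%OS ≈ 23.9%

With σ = 1.60, ω_d = 3.51: ω_n = √(σ²+ω_d²) = 3.86 rad/s, ζ = σ/ω_n = 0.415.
%OS = 100·exp(−πζ/√(1−ζ²)) = 23.9%.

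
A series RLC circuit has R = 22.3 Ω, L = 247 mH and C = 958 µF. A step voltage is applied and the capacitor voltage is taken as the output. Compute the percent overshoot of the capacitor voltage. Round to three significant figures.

%OS ≈ 4.82%

For a series RLC circuit (capacitor voltage as output), ω_n = 1/√(LC) = 1/√(247 mH · 958 µF) = 65.0 rad/s.
ζ = (R/2)·√(C/L) = (22.3/2)·√(958 µF/247 mH) = 0.694.
%OS = 100·exp(−πζ/√(1−ζ²)) = 4.82%.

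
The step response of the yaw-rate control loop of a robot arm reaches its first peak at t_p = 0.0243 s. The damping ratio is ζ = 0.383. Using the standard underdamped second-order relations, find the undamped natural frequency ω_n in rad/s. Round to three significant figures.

ω_n ≈ 140 rad/s

Peak time t_p = π/ω_d, so ω_d = π/t_p = π/0.0243 = 129 rad/s.
ω_n = ω_d/√(1−ζ²) = 129/√0.853 = 140 rad/s.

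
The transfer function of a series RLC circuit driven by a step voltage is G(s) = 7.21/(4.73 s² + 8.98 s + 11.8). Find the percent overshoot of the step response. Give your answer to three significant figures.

Dividing through by 4.73: denominator becomes s² + 1.899 s + 2.495.
So ω_n = √2.495 = 1.58 rad/s and ζ = 1.899/(2·1.58) = 0.601.
%OS = 100·exp(−πζ/√(1−ζ²)) = 9.42%.

%OS ≈ 9.42%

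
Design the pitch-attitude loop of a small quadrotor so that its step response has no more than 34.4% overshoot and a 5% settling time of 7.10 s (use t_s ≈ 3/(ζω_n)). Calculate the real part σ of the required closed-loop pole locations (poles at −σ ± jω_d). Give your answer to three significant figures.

The settling-time spec alone fixes σ = ζω_n = 3/t_s = 3/7.10 = 0.423.
(Overshoot then fixes ζ = 0.322 and hence ω_d = σ·√(1−ζ²)/ζ = 1.24 rad/s.)

σ ≈ 0.423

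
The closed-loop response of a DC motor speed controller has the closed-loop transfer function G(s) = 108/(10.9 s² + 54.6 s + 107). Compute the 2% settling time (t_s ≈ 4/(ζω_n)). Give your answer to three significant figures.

t_s ≈ 1.60 s

Dividing through by 10.9: denominator becomes s² + 5.009 s + 9.817.
So ω_n = √9.817 = 3.13 rad/s and ζ = 5.009/(2·3.13) = 0.799.
t_s ≈ 4/(ζω_n) = 1.60 s.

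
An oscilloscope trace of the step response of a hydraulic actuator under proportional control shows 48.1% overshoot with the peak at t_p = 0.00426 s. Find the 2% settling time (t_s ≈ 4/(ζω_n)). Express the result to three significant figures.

t_s ≈ 0.0233 s

ζ from %OS: ζ = |ln 0.481|/√(π²+ln²0.481) = 0.227.
t_p = π/ω_d ⇒ ω_d = 737 rad/s; then ω_n = ω_d/√(1−ζ²) = 757 rad/s.
t_s ≈ 4/(ζω_n) = 4/(0.227·757) = 0.0233 s.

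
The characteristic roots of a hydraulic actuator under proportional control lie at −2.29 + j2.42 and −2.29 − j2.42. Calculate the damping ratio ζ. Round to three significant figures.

|pole| = ω_n = √(2.29² + 2.42²) = 3.33 rad/s; ζ = cos θ = σ/ω_n = 0.687.

ζ ≈ 0.687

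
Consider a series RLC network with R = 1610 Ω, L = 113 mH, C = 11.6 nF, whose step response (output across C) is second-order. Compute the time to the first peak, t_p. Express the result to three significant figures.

For a series RLC circuit (capacitor voltage as output), ω_n = 1/√(LC) = 1/√(113 mH · 11.6 nF) = 27600 rad/s.
ζ = (R/2)·√(C/L) = (1610/2)·√(11.6 nF/113 mH) = 0.258.
ω_d = ω_n√(1−ζ²) = 26700 rad/s. t_p = π/ω_d = 0.000118 s.

t_p ≈ 0.000118 s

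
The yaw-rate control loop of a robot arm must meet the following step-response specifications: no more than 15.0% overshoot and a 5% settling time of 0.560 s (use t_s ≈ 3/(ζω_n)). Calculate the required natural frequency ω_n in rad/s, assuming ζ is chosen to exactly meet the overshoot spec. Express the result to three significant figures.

ω_n ≈ 10.4 rad/s

From %OS = 100·exp(−πζ/√(1−ζ²)), invert to get ζ = −ln(OS)/√(π² + ln²(OS)) with OS = 0.150.
−ln 0.150 = 1.897, so ζ = 1.897/√(π² + 3.599) = 0.517.
From t_s ≈ 3/(ζω_n): ω_n = 3/(ζ·t_s) = 3/(0.517·0.560) = 10.4 rad/s.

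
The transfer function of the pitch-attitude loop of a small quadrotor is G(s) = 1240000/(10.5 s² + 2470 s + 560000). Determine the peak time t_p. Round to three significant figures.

t_p ≈ 0.0158 s

Dividing through by 10.5: denominator becomes s² + 235.2 s + 53330.
So ω_n = √53330 = 231 rad/s and ζ = 235.2/(2·231) = 0.509.
The damped frequency ω_d = ω_n√(1−ζ²) = 199 rad/s. t_p = π/ω_d = 0.0158 s.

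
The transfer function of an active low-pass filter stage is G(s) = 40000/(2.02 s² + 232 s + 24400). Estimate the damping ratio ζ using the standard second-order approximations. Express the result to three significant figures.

Dividing through by 2.02: denominator becomes s² + 114.9 s + 12080.
So ω_n = √12080 = 110 rad/s and ζ = 114.9/(2·110) = 0.523.

ζ ≈ 0.523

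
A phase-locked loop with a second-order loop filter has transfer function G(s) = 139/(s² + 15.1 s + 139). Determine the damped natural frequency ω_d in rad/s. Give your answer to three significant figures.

ω_d ≈ 9.06 rad/s

ω_n = √139 = 11.8 rad/s; ζ = 15.1/(2·11.8) = 0.640.
The damped frequency ω_d = ω_n√(1−ζ²) = 9.06 rad/s.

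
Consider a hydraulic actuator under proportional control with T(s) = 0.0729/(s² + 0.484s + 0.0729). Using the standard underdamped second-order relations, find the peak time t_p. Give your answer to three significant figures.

Matching coefficients with s² + 2ζω_n s + ω_n² gives ω_n² = 0.0729 ⇒ ω_n = 0.270 rad/s, and ζ = 0.484/(2ω_n) = 0.896.
ω_d = 0.270·√(1 − 0.896²) = 0.120 rad/s. Then t_p = π/ω_d = 26.2 s.

t_p ≈ 26.2 s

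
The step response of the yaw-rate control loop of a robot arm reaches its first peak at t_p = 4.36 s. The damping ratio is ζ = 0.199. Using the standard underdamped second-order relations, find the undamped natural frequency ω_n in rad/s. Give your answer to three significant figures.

ω_n ≈ 0.735 rad/s

Peak time t_p = π/ω_d, so ω_d = π/t_p = π/4.36 = 0.721 rad/s.
ω_n = ω_d/√(1−ζ²) = 0.721/√0.960 = 0.735 rad/s.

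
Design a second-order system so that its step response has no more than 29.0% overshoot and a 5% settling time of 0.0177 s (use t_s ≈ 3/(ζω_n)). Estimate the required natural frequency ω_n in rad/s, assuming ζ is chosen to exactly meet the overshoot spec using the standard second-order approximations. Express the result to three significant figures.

From %OS = 100·exp(−πζ/√(1−ζ²)), invert to get ζ = −ln(OS)/√(π² + ln²(OS)) with OS = 0.290.
−ln 0.290 = 1.238, so ζ = 1.238/√(π² + 1.532) = 0.367.
From t_s ≈ 3/(ζω_n): ω_n = 3/(ζ·t_s) = 3/(0.367·0.0177) = 462 rad/s.

ω_n ≈ 462 rad/s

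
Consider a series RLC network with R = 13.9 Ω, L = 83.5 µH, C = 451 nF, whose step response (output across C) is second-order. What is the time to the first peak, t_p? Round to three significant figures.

t_p ≈ 0.0000224 s

For a series RLC circuit (capacitor voltage as output), ω_n = 1/√(LC) = 1/√(83.5 µH · 451 nF) = 163000 rad/s.
ζ = (R/2)·√(C/L) = (13.9/2)·√(451 nF/83.5 µH) = 0.511.
ω_d = 163000·√(1 − 0.511²) = 140000 rad/s. t_p = π/ω_d = 0.0000224 s.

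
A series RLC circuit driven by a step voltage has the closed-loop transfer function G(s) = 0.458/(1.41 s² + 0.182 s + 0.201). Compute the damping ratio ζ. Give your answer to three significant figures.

Dividing through by 1.41: denominator becomes s² + 0.1291 s + 0.1426.
So ω_n = √0.1426 = 0.378 rad/s and ζ = 0.1291/(2·0.378) = 0.171.

ζ ≈ 0.171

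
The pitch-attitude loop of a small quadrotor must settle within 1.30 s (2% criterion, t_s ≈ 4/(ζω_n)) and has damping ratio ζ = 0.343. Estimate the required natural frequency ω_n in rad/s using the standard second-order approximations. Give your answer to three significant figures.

ω_n ≈ 8.97 rad/s

Rearranging t_s ≈ 4/(ζω_n) gives ω_n = 4/(ζ·t_s) = 4/(0.343 × 1.30) = 8.97 rad/s.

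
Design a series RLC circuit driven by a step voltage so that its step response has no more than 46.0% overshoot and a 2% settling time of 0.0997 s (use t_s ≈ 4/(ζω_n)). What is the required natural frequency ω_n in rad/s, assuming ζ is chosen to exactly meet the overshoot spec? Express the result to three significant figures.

From %OS = 100·exp(−πζ/√(1−ζ²)), invert to get ζ = −ln(OS)/√(π² + ln²(OS)) with OS = 0.460.
−ln 0.460 = 0.7765, so ζ = 0.7765/√(π² + 0.6030) = 0.240.
From t_s ≈ 4/(ζω_n): ω_n = 4/(ζ·t_s) = 4/(0.240·0.0997) = 167 rad/s.

ω_n ≈ 167 rad/s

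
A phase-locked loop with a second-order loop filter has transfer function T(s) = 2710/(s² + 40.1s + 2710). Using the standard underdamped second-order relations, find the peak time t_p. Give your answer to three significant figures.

Comparing the denominator to s² + 2ζω_n s + ω_n²: ω_n = √2710 = 52.1 rad/s, and 2ζω_n = 40.1 so ζ = 40.1/(2·52.1) = 0.385.
ω_d = 52.1·√(1 − 0.385²) = 48.0 rad/s. Then t_p = π/ω_d = 0.0654 s.

t_p ≈ 0.0654 s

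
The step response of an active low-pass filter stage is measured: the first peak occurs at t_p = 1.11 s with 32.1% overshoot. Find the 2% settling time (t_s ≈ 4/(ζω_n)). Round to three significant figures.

ζ from %OS: ζ = |ln 0.321|/√(π²+ln²0.321) = 0.340.
t_p = π/ω_d ⇒ ω_d = 2.83 rad/s; then ω_n = ω_d/√(1−ζ²) = 3.01 rad/s.
t_s ≈ 4/(ζω_n) = 4/(0.340·3.01) = 3.91 s.

t_s ≈ 3.91 s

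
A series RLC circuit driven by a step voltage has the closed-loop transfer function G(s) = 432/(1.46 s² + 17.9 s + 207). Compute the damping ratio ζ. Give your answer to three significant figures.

ζ ≈ 0.515

Dividing through by 1.46: denominator becomes s² + 12.26 s + 141.8.
So ω_n = √141.8 = 11.9 rad/s and ζ = 12.26/(2·11.9) = 0.515.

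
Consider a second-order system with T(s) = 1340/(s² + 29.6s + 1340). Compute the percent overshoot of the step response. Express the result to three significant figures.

%OS ≈ 24.9%

Matching coefficients with s² + 2ζω_n s + ω_n² gives ω_n² = 1340 ⇒ ω_n = 36.6 rad/s, and ζ = 29.6/(2ω_n) = 0.404.
%OS = 100 e^{−πζ/√(1−ζ²)} with ζ = 0.404 gives 24.9%.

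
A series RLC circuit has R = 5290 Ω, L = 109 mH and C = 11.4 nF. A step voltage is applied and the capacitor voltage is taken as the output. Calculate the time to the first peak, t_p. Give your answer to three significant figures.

t_p ≈ 0.000214 s

For a series RLC circuit (capacitor voltage as output), ω_n = 1/√(LC) = 1/√(109 mH · 11.4 nF) = 28400 rad/s.
ζ = (R/2)·√(C/L) = (5290/2)·√(11.4 nF/109 mH) = 0.855.
ω_d = 28400·√(1 − 0.855²) = 14700 rad/s. t_p = π/ω_d = 0.000214 s.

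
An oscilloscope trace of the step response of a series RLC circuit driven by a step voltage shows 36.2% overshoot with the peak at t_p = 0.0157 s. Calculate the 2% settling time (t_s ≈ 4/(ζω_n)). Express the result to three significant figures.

t_s ≈ 0.0618 s

The overshoot fixes ζ = −ln(OS)/√(π²+ln²(OS)) = 0.308.
t_p = π/ω_d ⇒ ω_d = 200 rad/s; then ω_n = ω_d/√(1−ζ²) = 210 rad/s.
t_s ≈ 4/(ζω_n) = 4/(0.308·210) = 0.0618 s.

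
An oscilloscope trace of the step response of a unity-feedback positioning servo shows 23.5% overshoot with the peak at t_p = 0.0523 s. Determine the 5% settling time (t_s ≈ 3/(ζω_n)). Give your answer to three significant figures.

t_s ≈ 0.108 s

ζ from %OS: ζ = |ln 0.235|/√(π²+ln²0.235) = 0.419.
From t_p = π/ω_d, ω_d = π/0.0523 = 60.1 rad/s, so ω_n = ω_d/√(1−ζ²) = 66.1 rad/s.
t_s ≈ 3/(ζω_n) = 3/(0.419·66.1) = 0.108 s.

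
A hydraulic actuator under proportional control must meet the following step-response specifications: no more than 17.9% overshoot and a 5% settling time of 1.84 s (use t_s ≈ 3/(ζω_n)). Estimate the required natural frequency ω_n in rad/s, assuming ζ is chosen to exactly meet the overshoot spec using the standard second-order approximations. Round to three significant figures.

Inverting the overshoot relation: ζ = |ln 0.179|/√(π² + ln²0.179) = 0.480.
Then ω_n = 3/(ζ t_s) = 3/(0.480 × 1.84) = 3.39 rad/s.

ω_n ≈ 3.39 rad/s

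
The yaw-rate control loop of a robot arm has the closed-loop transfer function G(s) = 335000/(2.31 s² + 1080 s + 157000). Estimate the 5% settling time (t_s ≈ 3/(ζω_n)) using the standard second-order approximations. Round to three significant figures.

Dividing through by 2.31: denominator becomes s² + 467.5 s + 67970.
So ω_n = √67970 = 261 rad/s and ζ = 467.5/(2·261) = 0.897.
t_s ≈ 3/(ζω_n) = 0.0128 s.

t_s ≈ 0.0128 s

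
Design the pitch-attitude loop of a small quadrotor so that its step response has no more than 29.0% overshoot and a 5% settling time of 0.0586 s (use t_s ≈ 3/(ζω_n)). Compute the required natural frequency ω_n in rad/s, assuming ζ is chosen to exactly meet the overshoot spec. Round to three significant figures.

ζ = −ln(OS)/√(π² + (ln OS)²). With OS = 0.290, ln OS = −1.238 and ζ = 1.238/3.377 = 0.367.
From t_s ≈ 3/(ζω_n): ω_n = 3/(ζ·t_s) = 3/(0.367·0.0586) = 140 rad/s.

ω_n ≈ 140 rad/s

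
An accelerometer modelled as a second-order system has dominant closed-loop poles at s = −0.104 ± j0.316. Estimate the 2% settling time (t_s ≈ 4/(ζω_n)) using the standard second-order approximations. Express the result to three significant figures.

For poles at −σ ± jω_d, ζω_n = σ = 0.104, so t_s ≈ 4/σ = 38.5 s.

t_s ≈ 38.5 s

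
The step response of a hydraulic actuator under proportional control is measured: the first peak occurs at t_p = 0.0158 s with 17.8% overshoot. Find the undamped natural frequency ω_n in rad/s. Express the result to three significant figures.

ω_n ≈ 227 rad/s

The overshoot fixes ζ = −ln(OS)/√(π²+ln²(OS)) = 0.482.
t_p = π/ω_d ⇒ ω_d = 199 rad/s; then ω_n = ω_d/√(1−ζ²) = 227 rad/s.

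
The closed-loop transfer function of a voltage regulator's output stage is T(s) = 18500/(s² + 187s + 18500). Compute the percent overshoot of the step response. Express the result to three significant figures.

%OS ≈ 5.11%

ω_n = √18500 = 136 rad/s; ζ = 187/(2·136) = 0.687.
%OS = 100·exp(−πζ/√(1−ζ²)) = 5.11%.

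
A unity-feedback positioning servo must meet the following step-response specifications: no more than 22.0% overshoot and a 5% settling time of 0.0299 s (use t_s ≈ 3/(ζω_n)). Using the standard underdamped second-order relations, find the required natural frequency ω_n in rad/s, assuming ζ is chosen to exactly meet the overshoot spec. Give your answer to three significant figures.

ω_n ≈ 231 rad/s

From %OS = 100·exp(−πζ/√(1−ζ²)), invert to get ζ = −ln(OS)/√(π² + ln²(OS)) with OS = 0.220.
−ln 0.220 = 1.514, so ζ = 1.514/√(π² + 2.293) = 0.434.
Then ω_n = 3/(ζ t_s) = 3/(0.434 × 0.0299) = 231 rad/s.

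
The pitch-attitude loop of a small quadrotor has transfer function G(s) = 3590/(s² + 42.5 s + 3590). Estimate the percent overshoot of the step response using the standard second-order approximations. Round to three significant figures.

Matching coefficients with s² + 2ζω_n s + ω_n² gives ω_n² = 3590 ⇒ ω_n = 59.9 rad/s, and ζ = 42.5/(2ω_n) = 0.355.
Overshoot: exp(−π·0.355/√(1−0.355²)) = 0.304, i.e. 30.4%.

%OS ≈ 30.4%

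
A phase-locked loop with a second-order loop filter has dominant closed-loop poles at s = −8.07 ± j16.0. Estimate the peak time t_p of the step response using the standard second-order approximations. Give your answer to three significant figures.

t_p = π/ω_d with ω_d = 16.0 (the imaginary part), so t_p = 0.196 s.

t_p ≈ 0.196 s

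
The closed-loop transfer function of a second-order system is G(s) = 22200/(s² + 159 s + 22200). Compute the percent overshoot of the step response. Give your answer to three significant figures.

%OS ≈ 13.8%

Comparing the denominator to s² + 2ζω_n s + ω_n²: ω_n = √22200 = 149 rad/s, and 2ζω_n = 159 so ζ = 159/(2·149) = 0.534.
%OS = 100·exp(−πζ/√(1−ζ²)) = 13.8%.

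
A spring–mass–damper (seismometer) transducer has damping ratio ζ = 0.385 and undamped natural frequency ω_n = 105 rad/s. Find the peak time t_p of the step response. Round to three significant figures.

The damped frequency is ω_d = ω_n√(1−ζ²) = 105·√(1−0.148) = 96.9 rad/s.
Peak time t_p = π/ω_d = π/96.9 = 0.0324 s.

t_p ≈ 0.0324 s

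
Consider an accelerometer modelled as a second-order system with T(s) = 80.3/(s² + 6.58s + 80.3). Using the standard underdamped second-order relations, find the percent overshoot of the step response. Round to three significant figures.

Comparing the denominator to s² + 2ζω_n s + ω_n²: ω_n = √80.3 = 8.96 rad/s, and 2ζω_n = 6.58 so ζ = 6.58/(2·8.96) = 0.367.
Overshoot: exp(−π·0.367/√(1−0.367²)) = 0.289, i.e. 28.9%.

%OS ≈ 28.9%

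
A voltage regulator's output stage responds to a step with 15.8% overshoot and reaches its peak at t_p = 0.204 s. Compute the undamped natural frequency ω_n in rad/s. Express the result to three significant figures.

ω_n ≈ 17.9 rad/s

The overshoot fixes ζ = −ln(OS)/√(π²+ln²(OS)) = 0.506.
t_p = π/ω_d ⇒ ω_d = 15.4 rad/s; then ω_n = ω_d/√(1−ζ²) = 17.9 rad/s.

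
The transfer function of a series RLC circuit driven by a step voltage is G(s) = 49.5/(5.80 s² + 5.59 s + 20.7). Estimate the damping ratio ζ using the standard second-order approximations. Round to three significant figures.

ζ ≈ 0.255

Dividing through by 5.80: denominator becomes s² + 0.9638 s + 3.569.
So ω_n = √3.569 = 1.89 rad/s and ζ = 0.9638/(2·1.89) = 0.255.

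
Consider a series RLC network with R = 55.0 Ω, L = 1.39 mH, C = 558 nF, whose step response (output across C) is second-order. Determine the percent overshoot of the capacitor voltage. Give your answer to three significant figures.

%OS ≈ 12.6%

For a series RLC circuit (capacitor voltage as output), ω_n = 1/√(LC) = 1/√(1.39 mH · 558 nF) = 35900 rad/s.
ζ = (R/2)·√(C/L) = (55.0/2)·√(558 nF/1.39 mH) = 0.551.
Overshoot: exp(−π·0.551/√(1−0.551²)) = 0.126, i.e. 12.6%.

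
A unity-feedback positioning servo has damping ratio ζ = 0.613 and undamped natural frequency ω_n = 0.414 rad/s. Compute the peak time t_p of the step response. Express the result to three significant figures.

The damped frequency is ω_d = ω_n√(1−ζ²) = 0.414·√(1−0.376) = 0.327 rad/s.
Peak time t_p = π/ω_d = π/0.327 = 9.60 s.

t_p ≈ 9.60 s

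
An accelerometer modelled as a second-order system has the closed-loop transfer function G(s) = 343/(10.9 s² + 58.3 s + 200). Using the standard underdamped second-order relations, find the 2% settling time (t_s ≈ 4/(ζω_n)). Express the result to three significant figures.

t_s ≈ 1.50 s

Dividing through by 10.9: denominator becomes s² + 5.349 s + 18.35.
So ω_n = √18.35 = 4.28 rad/s and ζ = 5.349/(2·4.28) = 0.624.
t_s ≈ 4/(ζω_n) = 1.50 s.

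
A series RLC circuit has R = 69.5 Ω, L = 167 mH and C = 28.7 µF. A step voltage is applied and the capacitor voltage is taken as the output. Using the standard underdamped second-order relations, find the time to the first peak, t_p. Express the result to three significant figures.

t_p ≈ 0.00773 s

For a series RLC circuit (capacitor voltage as output), ω_n = 1/√(LC) = 1/√(167 mH · 28.7 µF) = 457 rad/s.
ζ = (R/2)·√(C/L) = (69.5/2)·√(28.7 µF/167 mH) = 0.456.
ω_d = ω_n√(1−ζ²) = 407 rad/s. t_p = π/ω_d = 0.00773 s.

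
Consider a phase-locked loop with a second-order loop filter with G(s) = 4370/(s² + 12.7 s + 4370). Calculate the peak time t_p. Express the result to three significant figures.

t_p ≈ 0.0477 s

ω_n = √4370 = 66.1 rad/s; ζ = 12.7/(2·66.1) = 0.0961.
The damped frequency ω_d = ω_n√(1−ζ²) = 65.8 rad/s. Then t_p = π/ω_d = 0.0477 s.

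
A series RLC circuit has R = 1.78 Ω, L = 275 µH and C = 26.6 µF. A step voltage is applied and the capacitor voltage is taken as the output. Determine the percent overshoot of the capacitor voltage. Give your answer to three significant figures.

For a series RLC circuit (capacitor voltage as output), ω_n = 1/√(LC) = 1/√(275 µH · 26.6 µF) = 11700 rad/s.
ζ = (R/2)·√(C/L) = (1.78/2)·√(26.6 µF/275 µH) = 0.277.
%OS = 100·exp(−πζ/√(1−ζ²)) = 40.5%.

%OS ≈ 40.5%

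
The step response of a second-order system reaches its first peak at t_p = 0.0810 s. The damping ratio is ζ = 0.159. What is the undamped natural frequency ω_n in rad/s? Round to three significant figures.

Peak time t_p = π/ω_d, so ω_d = π/t_p = π/0.0810 = 38.8 rad/s.
ω_n = ω_d/√(1−ζ²) = 38.8/√0.975 = 39.3 rad/s.

ω_n ≈ 39.3 rad/s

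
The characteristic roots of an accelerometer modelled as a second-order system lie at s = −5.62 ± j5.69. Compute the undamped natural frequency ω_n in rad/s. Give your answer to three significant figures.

ω_n ≈ 8.00 rad/s

With σ = 5.62, ω_d = 5.69: ω_n = √(σ²+ω_d²) = 8.00 rad/s, ζ = σ/ω_n = 0.703.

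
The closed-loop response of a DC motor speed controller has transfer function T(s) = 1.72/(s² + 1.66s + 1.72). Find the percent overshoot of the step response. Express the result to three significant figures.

%OS ≈ 7.67%

Comparing the denominator to s² + 2ζω_n s + ω_n²: ω_n = √1.72 = 1.31 rad/s, and 2ζω_n = 1.66 so ζ = 1.66/(2·1.31) = 0.633.
Overshoot: exp(−π·0.633/√(1−0.633²)) = 0.0767, i.e. 7.67%.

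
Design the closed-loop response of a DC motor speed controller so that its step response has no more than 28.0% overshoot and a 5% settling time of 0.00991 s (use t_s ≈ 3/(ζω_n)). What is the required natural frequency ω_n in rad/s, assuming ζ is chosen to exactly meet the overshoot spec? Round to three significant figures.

ω_n ≈ 806 rad/s

From %OS = 100·exp(−πζ/√(1−ζ²)), invert to get ζ = −ln(OS)/√(π² + ln²(OS)) with OS = 0.280.
−ln 0.280 = 1.273, so ζ = 1.273/√(π² + 1.620) = 0.376.
From t_s ≈ 3/(ζω_n): ω_n = 3/(ζ·t_s) = 3/(0.376·0.00991) = 806 rad/s.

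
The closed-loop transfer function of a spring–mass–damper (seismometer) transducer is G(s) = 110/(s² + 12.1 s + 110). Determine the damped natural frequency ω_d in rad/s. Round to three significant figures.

Matching coefficients with s² + 2ζω_n s + ω_n² gives ω_n² = 110 ⇒ ω_n = 10.5 rad/s, and ζ = 12.1/(2ω_n) = 0.577.
ω_d = 10.5·√(1 − 0.577²) = 8.57 rad/s.

ω_d ≈ 8.57 rad/s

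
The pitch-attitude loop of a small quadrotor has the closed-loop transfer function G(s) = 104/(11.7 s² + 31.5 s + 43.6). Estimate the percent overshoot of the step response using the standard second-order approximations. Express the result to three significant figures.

%OS ≈ 4.70%

Dividing through by 11.7: denominator becomes s² + 2.692 s + 3.726.
So ω_n = √3.726 = 1.93 rad/s and ζ = 2.692/(2·1.93) = 0.697.
Overshoot: exp(−π·0.697/√(1−0.697²)) = 0.0470, i.e. 4.70%.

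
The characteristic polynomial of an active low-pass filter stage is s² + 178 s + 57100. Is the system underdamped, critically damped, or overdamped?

underdamped

a² − 4b = 178² − 4·57100 < 0 (complex roots); the system is underdamped.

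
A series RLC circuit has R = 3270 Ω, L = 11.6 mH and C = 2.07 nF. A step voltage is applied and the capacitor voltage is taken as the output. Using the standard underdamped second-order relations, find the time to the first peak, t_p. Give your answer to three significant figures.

For a series RLC circuit (capacitor voltage as output), ω_n = 1/√(LC) = 1/√(11.6 mH · 2.07 nF) = 204000 rad/s.
ζ = (R/2)·√(C/L) = (3270/2)·√(2.07 nF/11.6 mH) = 0.691.
ω_d = ω_n√(1−ζ²) = 148000 rad/s. t_p = π/ω_d = 0.0000213 s.

t_p ≈ 0.0000213 s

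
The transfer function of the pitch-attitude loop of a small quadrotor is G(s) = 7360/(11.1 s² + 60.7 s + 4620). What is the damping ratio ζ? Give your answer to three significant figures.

Dividing through by 11.1: denominator becomes s² + 5.468 s + 416.2.
So ω_n = √416.2 = 20.4 rad/s and ζ = 5.468/(2·20.4) = 0.134.

ζ ≈ 0.134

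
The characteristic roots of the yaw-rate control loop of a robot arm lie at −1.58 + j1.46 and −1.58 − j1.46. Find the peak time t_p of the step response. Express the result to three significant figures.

t_p = π/ω_d with ω_d = 1.46 (the imaginary part), so t_p = 2.15 s.

t_p ≈ 2.15 s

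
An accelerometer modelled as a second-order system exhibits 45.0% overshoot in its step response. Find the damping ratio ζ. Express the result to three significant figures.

ζ = −ln(OS)/√(π² + (ln OS)²). With OS = 0.450, ln OS = −0.7985 and ζ = 0.7985/3.241 = 0.246.

ζ ≈ 0.246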